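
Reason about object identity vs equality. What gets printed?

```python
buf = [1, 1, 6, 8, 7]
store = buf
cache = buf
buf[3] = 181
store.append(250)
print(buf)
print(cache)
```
[1, 1, 6, 181, 7, 250]
[1, 1, 6, 181, 7, 250]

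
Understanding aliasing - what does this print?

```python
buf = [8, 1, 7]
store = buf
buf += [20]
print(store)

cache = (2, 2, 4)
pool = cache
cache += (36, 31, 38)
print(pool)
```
[8, 1, 7, 20]
(2, 2, 4)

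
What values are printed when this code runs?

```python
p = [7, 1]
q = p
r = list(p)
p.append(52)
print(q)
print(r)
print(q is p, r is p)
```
[7, 1, 52]
[7, 1]
True False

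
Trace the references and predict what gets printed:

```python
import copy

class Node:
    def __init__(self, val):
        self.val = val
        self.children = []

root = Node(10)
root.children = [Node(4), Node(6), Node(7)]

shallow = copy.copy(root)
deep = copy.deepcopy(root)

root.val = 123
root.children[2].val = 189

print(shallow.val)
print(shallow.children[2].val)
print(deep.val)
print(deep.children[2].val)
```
10
189
10
7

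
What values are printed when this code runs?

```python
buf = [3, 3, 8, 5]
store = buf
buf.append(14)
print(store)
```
[3, 3, 8, 5, 14]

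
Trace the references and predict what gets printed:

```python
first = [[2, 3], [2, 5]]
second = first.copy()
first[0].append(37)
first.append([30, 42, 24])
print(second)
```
[[2, 3, 37], [2, 5]]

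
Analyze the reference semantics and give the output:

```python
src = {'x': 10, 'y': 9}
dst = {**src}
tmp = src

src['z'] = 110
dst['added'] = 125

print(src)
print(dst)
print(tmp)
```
{'x': 10, 'y': 9, 'z': 110}
{'x': 10, 'y': 9, 'added': 125}
{'x': 10, 'y': 9, 'z': 110}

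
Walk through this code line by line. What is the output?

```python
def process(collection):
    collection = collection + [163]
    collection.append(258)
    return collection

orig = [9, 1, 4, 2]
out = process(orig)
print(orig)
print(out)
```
[9, 1, 4, 2]
[9, 1, 4, 2, 163, 258]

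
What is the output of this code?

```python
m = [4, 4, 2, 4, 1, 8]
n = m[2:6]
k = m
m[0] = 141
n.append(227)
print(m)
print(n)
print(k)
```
[141, 4, 2, 4, 1, 8]
[2, 4, 1, 8, 227]
[141, 4, 2, 4, 1, 8]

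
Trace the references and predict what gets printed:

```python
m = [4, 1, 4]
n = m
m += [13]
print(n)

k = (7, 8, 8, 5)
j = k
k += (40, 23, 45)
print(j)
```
[4, 1, 4, 13]
(7, 8, 8, 5)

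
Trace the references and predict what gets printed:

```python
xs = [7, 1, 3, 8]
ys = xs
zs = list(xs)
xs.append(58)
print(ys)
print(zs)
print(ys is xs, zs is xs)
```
[7, 1, 3, 8, 58]
[7, 1, 3, 8]
True False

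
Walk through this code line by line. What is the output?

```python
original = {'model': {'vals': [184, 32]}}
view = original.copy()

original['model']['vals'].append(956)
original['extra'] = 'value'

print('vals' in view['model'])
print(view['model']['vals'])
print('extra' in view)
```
True
[184, 32, 956]
False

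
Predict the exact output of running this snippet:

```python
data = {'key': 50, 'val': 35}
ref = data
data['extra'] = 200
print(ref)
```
{'key': 50, 'val': 35, 'extra': 200}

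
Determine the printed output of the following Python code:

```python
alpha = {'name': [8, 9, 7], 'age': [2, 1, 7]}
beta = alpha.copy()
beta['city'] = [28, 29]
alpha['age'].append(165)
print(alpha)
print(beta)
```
{'name': [8, 9, 7], 'age': [2, 1, 7, 165]}
{'name': [8, 9, 7], 'age': [2, 1, 7, 165], 'city': [28, 29]}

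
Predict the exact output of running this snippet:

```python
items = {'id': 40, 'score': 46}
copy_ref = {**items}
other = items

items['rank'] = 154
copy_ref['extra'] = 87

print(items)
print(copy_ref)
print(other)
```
{'id': 40, 'score': 46, 'rank': 154}
{'id': 40, 'score': 46, 'extra': 87}
{'id': 40, 'score': 46, 'rank': 154}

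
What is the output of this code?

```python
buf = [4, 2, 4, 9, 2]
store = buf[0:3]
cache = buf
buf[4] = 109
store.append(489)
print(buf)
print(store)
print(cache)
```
[4, 2, 4, 9, 109]
[4, 2, 4, 489]
[4, 2, 4, 9, 109]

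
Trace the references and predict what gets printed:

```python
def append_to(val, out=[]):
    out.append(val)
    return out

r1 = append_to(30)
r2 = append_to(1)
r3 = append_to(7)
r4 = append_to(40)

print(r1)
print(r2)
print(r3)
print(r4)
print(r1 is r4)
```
[30, 1, 7, 40]
[30, 1, 7, 40]
[30, 1, 7, 40]
[30, 1, 7, 40]
True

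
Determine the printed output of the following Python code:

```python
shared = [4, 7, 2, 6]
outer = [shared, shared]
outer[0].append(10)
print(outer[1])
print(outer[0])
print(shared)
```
[4, 7, 2, 6, 10]
[4, 7, 2, 6, 10]
[4, 7, 2, 6, 10]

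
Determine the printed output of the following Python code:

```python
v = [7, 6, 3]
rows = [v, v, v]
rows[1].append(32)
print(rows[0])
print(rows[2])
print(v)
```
[7, 6, 3, 32]
[7, 6, 3, 32]
[7, 6, 3, 32]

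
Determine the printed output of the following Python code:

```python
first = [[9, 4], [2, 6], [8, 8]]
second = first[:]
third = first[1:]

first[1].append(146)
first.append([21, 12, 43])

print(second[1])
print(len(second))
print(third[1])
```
[2, 6, 146]
3
[8, 8]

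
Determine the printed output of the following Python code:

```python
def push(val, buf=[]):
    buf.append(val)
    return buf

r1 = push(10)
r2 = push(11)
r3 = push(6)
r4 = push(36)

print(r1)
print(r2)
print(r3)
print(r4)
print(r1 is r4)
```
[10, 11, 6, 36]
[10, 11, 6, 36]
[10, 11, 6, 36]
[10, 11, 6, 36]
True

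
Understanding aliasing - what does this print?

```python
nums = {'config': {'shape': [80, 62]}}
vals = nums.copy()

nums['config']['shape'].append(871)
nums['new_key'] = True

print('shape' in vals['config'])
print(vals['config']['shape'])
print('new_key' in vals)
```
True
[80, 62, 871]
False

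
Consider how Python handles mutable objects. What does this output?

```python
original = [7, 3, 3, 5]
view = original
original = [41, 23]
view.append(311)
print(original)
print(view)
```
[41, 23]
[7, 3, 3, 5, 311]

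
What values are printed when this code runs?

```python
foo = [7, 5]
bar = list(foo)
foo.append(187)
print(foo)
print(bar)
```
[7, 5, 187]
[7, 5]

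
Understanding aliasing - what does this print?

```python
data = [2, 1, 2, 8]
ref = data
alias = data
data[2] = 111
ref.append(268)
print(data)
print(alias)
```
[2, 1, 111, 8, 268]
[2, 1, 111, 8, 268]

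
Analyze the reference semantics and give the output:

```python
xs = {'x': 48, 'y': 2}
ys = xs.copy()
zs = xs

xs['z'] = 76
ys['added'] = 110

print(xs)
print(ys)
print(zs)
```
{'x': 48, 'y': 2, 'z': 76}
{'x': 48, 'y': 2, 'added': 110}
{'x': 48, 'y': 2, 'z': 76}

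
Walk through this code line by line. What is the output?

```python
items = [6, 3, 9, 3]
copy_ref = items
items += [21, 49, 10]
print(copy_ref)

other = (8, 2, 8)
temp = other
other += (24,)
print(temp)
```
[6, 3, 9, 3, 21, 49, 10]
(8, 2, 8)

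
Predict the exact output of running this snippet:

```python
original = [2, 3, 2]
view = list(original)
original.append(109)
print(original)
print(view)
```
[2, 3, 2, 109]
[2, 3, 2]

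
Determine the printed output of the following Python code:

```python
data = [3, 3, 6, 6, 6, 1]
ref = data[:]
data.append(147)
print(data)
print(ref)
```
[3, 3, 6, 6, 6, 1, 147]
[3, 3, 6, 6, 6, 1]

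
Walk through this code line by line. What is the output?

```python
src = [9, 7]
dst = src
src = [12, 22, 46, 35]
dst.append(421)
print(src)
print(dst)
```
[12, 22, 46, 35]
[9, 7, 421]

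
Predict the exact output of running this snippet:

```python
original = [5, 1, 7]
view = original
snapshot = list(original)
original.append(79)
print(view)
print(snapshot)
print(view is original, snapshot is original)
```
[5, 1, 7, 79]
[5, 1, 7]
True False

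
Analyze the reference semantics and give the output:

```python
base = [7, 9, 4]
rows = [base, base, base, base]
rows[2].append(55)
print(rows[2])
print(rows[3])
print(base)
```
[7, 9, 4, 55]
[7, 9, 4, 55]
[7, 9, 4, 55]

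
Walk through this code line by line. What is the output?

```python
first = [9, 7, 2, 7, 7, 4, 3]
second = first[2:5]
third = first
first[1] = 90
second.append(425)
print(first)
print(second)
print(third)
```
[9, 90, 2, 7, 7, 4, 3]
[2, 7, 7, 425]
[9, 90, 2, 7, 7, 4, 3]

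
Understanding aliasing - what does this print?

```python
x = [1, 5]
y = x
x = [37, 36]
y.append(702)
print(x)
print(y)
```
[37, 36]
[1, 5, 702]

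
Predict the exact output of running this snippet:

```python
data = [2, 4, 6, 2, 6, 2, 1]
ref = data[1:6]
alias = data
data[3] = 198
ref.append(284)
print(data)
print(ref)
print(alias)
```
[2, 4, 6, 198, 6, 2, 1]
[4, 6, 2, 6, 2, 284]
[2, 4, 6, 198, 6, 2, 1]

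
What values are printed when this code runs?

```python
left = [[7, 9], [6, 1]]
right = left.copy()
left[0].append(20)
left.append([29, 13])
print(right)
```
[[7, 9, 20], [6, 1]]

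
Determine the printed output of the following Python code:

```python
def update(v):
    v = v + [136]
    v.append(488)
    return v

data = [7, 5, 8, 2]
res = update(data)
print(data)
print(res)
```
[7, 5, 8, 2]
[7, 5, 8, 2, 136, 488]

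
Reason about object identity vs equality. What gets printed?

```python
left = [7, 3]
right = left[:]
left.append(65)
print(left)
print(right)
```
[7, 3, 65]
[7, 3]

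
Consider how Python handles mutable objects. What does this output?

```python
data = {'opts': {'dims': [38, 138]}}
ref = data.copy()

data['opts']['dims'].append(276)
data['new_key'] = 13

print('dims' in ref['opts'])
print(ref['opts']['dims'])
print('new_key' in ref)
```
True
[38, 138, 276]
False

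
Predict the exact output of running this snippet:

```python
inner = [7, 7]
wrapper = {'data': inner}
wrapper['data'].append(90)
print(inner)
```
[7, 7, 90]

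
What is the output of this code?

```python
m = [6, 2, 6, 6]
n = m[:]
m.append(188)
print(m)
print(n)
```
[6, 2, 6, 6, 188]
[6, 2, 6, 6]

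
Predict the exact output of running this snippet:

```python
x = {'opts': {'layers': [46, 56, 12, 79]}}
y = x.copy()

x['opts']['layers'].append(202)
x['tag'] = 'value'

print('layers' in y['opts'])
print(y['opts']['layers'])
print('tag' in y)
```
True
[46, 56, 12, 79, 202]
False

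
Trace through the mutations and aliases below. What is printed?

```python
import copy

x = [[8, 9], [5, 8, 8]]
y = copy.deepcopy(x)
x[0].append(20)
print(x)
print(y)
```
[[8, 9, 20], [5, 8, 8]]
[[8, 9], [5, 8, 8]]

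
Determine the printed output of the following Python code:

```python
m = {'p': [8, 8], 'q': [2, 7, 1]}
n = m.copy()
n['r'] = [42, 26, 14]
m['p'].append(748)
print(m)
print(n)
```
{'p': [8, 8, 748], 'q': [2, 7, 1]}
{'p': [8, 8, 748], 'q': [2, 7, 1], 'r': [42, 26, 14]}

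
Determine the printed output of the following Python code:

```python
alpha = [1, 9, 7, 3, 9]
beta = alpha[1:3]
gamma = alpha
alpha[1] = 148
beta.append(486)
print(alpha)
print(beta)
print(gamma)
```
[1, 148, 7, 3, 9]
[9, 7, 486]
[1, 148, 7, 3, 9]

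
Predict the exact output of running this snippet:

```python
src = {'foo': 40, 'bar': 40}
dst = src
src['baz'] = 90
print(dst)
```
{'foo': 40, 'bar': 40, 'baz': 90}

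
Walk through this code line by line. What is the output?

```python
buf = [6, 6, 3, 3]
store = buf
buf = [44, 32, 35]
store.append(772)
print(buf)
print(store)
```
[44, 32, 35]
[6, 6, 3, 3, 772]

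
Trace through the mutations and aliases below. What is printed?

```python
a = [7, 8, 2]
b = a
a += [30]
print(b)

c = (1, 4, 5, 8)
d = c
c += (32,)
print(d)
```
[7, 8, 2, 30]
(1, 4, 5, 8)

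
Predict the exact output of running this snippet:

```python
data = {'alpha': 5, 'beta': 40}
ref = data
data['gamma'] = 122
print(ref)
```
{'alpha': 5, 'beta': 40, 'gamma': 122}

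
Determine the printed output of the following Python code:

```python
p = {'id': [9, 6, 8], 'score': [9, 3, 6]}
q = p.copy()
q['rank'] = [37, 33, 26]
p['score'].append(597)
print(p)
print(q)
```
{'id': [9, 6, 8], 'score': [9, 3, 6, 597]}
{'id': [9, 6, 8], 'score': [9, 3, 6, 597], 'rank': [37, 33, 26]}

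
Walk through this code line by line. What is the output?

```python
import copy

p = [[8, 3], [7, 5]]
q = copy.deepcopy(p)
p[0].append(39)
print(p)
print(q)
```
[[8, 3, 39], [7, 5]]
[[8, 3], [7, 5]]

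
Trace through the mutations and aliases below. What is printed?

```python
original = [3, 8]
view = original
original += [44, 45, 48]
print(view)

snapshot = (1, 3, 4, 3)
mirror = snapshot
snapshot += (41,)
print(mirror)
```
[3, 8, 44, 45, 48]
(1, 3, 4, 3)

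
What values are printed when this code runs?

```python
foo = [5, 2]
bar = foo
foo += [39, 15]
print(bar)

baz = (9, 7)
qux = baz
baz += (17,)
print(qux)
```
[5, 2, 39, 15]
(9, 7)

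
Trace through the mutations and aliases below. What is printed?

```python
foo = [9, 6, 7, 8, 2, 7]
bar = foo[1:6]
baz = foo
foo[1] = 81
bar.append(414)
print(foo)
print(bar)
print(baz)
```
[9, 81, 7, 8, 2, 7]
[6, 7, 8, 2, 7, 414]
[9, 81, 7, 8, 2, 7]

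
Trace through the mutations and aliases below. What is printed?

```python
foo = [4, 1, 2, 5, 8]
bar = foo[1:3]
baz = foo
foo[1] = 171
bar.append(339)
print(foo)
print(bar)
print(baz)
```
[4, 171, 2, 5, 8]
[1, 2, 339]
[4, 171, 2, 5, 8]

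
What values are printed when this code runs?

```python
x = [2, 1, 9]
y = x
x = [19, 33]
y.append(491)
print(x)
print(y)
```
[19, 33]
[2, 1, 9, 491]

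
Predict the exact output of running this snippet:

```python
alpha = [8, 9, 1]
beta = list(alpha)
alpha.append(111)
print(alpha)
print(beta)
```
[8, 9, 1, 111]
[8, 9, 1]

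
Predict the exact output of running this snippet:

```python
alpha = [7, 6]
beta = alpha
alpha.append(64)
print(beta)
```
[7, 6, 64]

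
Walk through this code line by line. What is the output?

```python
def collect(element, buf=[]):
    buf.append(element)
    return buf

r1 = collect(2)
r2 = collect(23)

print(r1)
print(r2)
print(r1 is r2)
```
[2, 23]
[2, 23]
True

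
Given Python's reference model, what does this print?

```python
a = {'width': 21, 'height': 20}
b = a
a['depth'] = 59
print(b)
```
{'width': 21, 'height': 20, 'depth': 59}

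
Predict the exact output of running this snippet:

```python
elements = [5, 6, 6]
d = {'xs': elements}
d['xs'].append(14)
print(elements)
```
[5, 6, 6, 14]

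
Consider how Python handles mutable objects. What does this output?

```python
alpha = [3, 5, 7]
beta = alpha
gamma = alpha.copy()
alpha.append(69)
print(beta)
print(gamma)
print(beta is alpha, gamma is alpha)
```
[3, 5, 7, 69]
[3, 5, 7]
True False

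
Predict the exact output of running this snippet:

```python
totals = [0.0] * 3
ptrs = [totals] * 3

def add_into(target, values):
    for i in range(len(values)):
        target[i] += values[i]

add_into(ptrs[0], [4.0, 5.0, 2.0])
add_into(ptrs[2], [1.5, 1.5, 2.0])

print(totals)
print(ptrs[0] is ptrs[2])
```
[5.5, 6.5, 4.0]
True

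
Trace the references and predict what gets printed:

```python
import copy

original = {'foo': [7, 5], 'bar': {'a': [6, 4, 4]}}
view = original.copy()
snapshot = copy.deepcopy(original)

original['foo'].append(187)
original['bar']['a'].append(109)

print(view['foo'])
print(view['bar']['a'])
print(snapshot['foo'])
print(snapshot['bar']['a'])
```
[7, 5, 187]
[6, 4, 4, 109]
[7, 5]
[6, 4, 4]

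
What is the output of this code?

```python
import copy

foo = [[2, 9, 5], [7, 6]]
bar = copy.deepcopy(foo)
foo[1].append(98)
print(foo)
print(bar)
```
[[2, 9, 5], [7, 6, 98]]
[[2, 9, 5], [7, 6]]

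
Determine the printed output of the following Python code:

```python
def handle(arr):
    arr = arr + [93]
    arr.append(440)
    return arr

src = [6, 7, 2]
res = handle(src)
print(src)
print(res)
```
[6, 7, 2]
[6, 7, 2, 93, 440]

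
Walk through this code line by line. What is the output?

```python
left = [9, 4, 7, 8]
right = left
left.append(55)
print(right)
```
[9, 4, 7, 8, 55]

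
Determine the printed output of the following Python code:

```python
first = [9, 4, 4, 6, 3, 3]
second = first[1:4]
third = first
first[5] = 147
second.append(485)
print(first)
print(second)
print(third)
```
[9, 4, 4, 6, 3, 147]
[4, 4, 6, 485]
[9, 4, 4, 6, 3, 147]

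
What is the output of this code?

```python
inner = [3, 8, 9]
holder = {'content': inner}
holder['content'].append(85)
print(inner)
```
[3, 8, 9, 85]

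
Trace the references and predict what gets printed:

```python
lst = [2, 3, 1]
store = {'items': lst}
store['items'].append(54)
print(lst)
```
[2, 3, 1, 54]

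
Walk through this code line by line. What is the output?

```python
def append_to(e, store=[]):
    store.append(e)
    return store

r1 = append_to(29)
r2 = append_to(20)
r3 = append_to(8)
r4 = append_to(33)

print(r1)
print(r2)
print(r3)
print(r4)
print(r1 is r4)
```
[29, 20, 8, 33]
[29, 20, 8, 33]
[29, 20, 8, 33]
[29, 20, 8, 33]
True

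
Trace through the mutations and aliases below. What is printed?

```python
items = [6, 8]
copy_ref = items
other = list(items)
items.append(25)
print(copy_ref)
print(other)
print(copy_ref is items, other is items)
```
[6, 8, 25]
[6, 8]
True False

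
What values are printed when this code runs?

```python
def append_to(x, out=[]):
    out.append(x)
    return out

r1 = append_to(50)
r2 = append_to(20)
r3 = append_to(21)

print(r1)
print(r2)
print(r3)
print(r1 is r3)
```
[50, 20, 21]
[50, 20, 21]
[50, 20, 21]
True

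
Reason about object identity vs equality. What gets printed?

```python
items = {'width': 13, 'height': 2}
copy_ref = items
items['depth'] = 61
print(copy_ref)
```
{'width': 13, 'height': 2, 'depth': 61}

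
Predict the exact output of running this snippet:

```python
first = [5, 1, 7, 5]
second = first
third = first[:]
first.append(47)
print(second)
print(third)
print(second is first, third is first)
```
[5, 1, 7, 5, 47]
[5, 1, 7, 5]
True False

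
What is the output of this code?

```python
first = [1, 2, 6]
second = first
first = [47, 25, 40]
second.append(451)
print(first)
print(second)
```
[47, 25, 40]
[1, 2, 6, 451]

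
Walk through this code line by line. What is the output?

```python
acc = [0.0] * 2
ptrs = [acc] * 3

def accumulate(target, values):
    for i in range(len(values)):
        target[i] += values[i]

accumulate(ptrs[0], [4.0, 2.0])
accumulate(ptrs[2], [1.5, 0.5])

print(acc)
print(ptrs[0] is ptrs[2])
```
[5.5, 2.5]
True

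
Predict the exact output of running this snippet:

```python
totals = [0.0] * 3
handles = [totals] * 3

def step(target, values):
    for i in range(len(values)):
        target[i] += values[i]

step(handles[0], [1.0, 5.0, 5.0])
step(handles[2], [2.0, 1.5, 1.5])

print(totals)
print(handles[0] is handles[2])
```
[3.0, 6.5, 6.5]
True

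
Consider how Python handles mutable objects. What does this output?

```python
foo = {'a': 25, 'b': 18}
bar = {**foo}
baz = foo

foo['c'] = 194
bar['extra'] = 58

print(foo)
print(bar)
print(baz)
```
{'a': 25, 'b': 18, 'c': 194}
{'a': 25, 'b': 18, 'extra': 58}
{'a': 25, 'b': 18, 'c': 194}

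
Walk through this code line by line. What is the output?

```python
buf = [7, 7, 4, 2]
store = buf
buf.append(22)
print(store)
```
[7, 7, 4, 2, 22]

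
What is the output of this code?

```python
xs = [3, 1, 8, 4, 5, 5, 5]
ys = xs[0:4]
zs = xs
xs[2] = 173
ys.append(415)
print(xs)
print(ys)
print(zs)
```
[3, 1, 173, 4, 5, 5, 5]
[3, 1, 8, 4, 415]
[3, 1, 173, 4, 5, 5, 5]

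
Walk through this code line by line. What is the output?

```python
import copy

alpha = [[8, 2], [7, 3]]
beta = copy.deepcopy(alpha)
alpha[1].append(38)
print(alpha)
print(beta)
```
[[8, 2], [7, 3, 38]]
[[8, 2], [7, 3]]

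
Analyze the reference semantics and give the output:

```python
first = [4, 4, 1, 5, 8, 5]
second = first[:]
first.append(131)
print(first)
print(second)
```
[4, 4, 1, 5, 8, 5, 131]
[4, 4, 1, 5, 8, 5]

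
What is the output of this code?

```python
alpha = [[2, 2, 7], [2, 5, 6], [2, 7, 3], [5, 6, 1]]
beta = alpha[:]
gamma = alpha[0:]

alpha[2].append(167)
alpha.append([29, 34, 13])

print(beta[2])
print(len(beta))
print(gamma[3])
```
[2, 7, 3, 167]
4
[5, 6, 1]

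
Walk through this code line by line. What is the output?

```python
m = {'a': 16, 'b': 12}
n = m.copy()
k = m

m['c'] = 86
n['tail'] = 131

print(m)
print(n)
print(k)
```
{'a': 16, 'b': 12, 'c': 86}
{'a': 16, 'b': 12, 'tail': 131}
{'a': 16, 'b': 12, 'c': 86}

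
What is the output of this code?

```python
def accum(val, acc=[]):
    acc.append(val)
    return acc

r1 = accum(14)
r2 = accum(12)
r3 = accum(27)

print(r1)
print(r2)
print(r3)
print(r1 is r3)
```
[14, 12, 27]
[14, 12, 27]
[14, 12, 27]
True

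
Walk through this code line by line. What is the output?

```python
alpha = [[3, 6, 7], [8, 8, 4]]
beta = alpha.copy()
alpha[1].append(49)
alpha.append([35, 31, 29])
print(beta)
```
[[3, 6, 7], [8, 8, 4, 49]]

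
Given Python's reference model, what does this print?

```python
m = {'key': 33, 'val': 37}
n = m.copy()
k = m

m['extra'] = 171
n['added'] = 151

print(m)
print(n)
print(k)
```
{'key': 33, 'val': 37, 'extra': 171}
{'key': 33, 'val': 37, 'added': 151}
{'key': 33, 'val': 37, 'extra': 171}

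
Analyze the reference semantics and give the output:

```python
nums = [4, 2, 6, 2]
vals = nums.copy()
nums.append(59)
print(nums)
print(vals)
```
[4, 2, 6, 2, 59]
[4, 2, 6, 2]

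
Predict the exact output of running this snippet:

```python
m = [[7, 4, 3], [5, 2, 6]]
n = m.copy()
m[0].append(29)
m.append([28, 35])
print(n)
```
[[7, 4, 3, 29], [5, 2, 6]]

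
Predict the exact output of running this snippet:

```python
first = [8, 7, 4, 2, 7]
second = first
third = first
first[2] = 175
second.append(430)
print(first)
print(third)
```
[8, 7, 175, 2, 7, 430]
[8, 7, 175, 2, 7, 430]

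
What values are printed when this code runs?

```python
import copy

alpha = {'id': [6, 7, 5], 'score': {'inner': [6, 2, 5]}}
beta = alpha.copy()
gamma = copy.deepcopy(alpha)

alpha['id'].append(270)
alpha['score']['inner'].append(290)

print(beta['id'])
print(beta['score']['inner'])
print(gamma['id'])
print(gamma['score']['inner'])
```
[6, 7, 5, 270]
[6, 2, 5, 290]
[6, 7, 5]
[6, 2, 5]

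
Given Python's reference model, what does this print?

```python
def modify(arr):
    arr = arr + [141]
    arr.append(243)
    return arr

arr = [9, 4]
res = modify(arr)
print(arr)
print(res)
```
[9, 4]
[9, 4, 141, 243]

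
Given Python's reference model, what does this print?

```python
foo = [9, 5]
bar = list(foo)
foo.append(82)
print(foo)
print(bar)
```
[9, 5, 82]
[9, 5]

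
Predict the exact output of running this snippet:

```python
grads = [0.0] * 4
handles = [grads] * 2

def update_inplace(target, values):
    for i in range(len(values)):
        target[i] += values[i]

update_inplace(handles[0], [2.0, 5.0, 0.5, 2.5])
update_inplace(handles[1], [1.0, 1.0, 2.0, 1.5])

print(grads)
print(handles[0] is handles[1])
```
[3.0, 6.0, 2.5, 4.0]
True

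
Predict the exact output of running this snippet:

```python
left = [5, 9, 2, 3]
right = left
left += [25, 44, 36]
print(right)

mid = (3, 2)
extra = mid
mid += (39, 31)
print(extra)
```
[5, 9, 2, 3, 25, 44, 36]
(3, 2)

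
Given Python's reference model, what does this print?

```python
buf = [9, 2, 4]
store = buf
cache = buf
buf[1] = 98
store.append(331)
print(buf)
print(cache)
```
[9, 98, 4, 331]
[9, 98, 4, 331]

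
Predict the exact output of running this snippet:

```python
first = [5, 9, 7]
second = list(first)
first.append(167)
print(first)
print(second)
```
[5, 9, 7, 167]
[5, 9, 7]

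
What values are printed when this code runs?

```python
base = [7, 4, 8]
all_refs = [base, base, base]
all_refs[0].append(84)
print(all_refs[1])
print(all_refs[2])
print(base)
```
[7, 4, 8, 84]
[7, 4, 8, 84]
[7, 4, 8, 84]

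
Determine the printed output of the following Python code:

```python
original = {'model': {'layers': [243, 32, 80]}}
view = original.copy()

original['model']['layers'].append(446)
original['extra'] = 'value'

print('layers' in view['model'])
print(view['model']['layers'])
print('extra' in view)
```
True
[243, 32, 80, 446]
False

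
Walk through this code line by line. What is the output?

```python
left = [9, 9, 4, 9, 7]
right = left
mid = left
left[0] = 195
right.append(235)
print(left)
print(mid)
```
[195, 9, 4, 9, 7, 235]
[195, 9, 4, 9, 7, 235]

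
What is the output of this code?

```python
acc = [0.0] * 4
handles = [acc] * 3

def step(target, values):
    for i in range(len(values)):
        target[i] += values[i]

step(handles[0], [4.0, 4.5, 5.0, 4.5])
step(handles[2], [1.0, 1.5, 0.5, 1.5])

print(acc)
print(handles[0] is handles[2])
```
[5.0, 6.0, 5.5, 6.0]
True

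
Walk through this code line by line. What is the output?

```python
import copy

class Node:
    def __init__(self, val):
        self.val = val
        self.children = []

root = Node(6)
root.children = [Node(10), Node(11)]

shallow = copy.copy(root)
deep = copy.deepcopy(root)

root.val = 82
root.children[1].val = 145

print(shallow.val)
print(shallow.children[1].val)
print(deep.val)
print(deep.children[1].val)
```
6
145
6
11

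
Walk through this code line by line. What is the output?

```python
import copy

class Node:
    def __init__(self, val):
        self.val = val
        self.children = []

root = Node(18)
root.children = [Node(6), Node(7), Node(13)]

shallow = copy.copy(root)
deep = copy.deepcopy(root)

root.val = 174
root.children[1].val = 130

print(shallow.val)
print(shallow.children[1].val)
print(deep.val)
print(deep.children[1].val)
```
18
130
18
7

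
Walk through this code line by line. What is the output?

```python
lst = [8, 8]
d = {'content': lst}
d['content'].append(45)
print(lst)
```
[8, 8, 45]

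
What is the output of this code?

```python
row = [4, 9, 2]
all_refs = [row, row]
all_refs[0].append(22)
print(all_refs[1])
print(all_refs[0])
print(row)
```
[4, 9, 2, 22]
[4, 9, 2, 22]
[4, 9, 2, 22]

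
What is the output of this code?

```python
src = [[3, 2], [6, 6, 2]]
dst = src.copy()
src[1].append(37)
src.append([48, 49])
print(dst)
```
[[3, 2], [6, 6, 2, 37]]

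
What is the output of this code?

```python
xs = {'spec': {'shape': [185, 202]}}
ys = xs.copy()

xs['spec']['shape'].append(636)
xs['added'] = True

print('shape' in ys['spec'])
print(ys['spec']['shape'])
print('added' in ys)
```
True
[185, 202, 636]
False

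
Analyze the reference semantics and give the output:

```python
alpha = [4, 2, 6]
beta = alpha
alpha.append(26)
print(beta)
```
[4, 2, 6, 26]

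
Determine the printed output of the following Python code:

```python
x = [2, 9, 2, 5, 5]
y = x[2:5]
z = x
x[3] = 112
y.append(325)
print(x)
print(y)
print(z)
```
[2, 9, 2, 112, 5]
[2, 5, 5, 325]
[2, 9, 2, 112, 5]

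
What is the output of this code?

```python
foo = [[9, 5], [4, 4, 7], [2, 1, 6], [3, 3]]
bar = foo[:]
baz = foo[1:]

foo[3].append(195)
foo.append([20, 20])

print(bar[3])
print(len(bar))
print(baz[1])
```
[3, 3, 195]
4
[2, 1, 6]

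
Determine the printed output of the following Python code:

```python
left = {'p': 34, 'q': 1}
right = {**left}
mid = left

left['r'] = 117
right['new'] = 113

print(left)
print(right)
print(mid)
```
{'p': 34, 'q': 1, 'r': 117}
{'p': 34, 'q': 1, 'new': 113}
{'p': 34, 'q': 1, 'r': 117}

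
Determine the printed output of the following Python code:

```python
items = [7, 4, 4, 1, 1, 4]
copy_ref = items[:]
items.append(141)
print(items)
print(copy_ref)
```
[7, 4, 4, 1, 1, 4, 141]
[7, 4, 4, 1, 1, 4]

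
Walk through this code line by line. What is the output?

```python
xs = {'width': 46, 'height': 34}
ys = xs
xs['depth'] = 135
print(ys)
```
{'width': 46, 'height': 34, 'depth': 135}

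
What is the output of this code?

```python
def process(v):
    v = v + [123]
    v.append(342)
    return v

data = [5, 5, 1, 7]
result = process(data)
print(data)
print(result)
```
[5, 5, 1, 7]
[5, 5, 1, 7, 123, 342]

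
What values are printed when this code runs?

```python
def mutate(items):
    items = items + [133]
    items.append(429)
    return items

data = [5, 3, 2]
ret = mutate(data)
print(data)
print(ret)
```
[5, 3, 2]
[5, 3, 2, 133, 429]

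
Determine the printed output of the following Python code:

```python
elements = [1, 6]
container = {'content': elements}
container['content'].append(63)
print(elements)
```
[1, 6, 63]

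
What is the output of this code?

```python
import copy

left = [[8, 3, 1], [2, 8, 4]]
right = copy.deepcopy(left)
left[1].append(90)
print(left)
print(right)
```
[[8, 3, 1], [2, 8, 4, 90]]
[[8, 3, 1], [2, 8, 4]]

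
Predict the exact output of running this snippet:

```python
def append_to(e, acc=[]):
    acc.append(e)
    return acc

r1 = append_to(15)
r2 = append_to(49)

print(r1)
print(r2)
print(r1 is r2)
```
[15, 49]
[15, 49]
True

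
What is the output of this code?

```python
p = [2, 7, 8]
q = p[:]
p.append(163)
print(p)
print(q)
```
[2, 7, 8, 163]
[2, 7, 8]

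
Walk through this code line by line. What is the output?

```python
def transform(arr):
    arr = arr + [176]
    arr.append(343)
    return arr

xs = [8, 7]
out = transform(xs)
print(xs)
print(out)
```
[8, 7]
[8, 7, 176, 343]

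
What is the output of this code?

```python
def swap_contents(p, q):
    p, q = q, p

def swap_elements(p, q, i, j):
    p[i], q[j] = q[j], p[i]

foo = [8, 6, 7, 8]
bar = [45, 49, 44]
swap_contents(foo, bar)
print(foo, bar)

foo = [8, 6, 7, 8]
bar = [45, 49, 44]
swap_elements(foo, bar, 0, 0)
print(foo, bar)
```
[8, 6, 7, 8] [45, 49, 44]
[45, 6, 7, 8] [8, 49, 44]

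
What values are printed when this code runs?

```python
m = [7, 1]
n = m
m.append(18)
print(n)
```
[7, 1, 18]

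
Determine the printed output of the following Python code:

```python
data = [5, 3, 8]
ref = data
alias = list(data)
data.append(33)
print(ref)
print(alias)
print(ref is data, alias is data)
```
[5, 3, 8, 33]
[5, 3, 8]
True False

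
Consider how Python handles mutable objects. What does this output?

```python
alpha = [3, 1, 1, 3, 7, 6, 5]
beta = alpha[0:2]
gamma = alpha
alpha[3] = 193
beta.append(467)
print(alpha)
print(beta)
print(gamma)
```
[3, 1, 1, 193, 7, 6, 5]
[3, 1, 467]
[3, 1, 1, 193, 7, 6, 5]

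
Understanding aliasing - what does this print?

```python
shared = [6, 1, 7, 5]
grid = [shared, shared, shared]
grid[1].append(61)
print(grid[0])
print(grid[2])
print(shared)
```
[6, 1, 7, 5, 61]
[6, 1, 7, 5, 61]
[6, 1, 7, 5, 61]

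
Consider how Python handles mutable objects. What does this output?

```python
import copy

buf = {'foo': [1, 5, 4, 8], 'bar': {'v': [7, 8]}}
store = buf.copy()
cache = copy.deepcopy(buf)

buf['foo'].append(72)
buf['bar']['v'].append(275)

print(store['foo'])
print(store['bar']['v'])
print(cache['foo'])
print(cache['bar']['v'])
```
[1, 5, 4, 8, 72]
[7, 8, 275]
[1, 5, 4, 8]
[7, 8]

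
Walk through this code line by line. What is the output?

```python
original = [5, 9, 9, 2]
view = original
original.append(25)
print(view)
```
[5, 9, 9, 2, 25]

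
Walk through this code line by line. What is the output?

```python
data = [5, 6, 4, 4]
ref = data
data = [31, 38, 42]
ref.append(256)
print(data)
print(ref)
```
[31, 38, 42]
[5, 6, 4, 4, 256]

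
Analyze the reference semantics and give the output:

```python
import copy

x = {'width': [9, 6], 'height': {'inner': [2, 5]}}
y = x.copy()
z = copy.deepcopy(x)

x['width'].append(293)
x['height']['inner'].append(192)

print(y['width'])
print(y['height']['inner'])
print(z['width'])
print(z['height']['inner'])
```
[9, 6, 293]
[2, 5, 192]
[9, 6]
[2, 5]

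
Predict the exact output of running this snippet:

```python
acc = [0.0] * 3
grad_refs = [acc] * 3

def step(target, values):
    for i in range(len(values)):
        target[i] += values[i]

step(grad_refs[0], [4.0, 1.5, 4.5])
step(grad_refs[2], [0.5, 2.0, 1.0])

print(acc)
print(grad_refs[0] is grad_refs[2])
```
[4.5, 3.5, 5.5]
True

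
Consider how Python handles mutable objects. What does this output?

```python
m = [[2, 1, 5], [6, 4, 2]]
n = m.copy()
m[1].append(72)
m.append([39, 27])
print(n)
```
[[2, 1, 5], [6, 4, 2, 72]]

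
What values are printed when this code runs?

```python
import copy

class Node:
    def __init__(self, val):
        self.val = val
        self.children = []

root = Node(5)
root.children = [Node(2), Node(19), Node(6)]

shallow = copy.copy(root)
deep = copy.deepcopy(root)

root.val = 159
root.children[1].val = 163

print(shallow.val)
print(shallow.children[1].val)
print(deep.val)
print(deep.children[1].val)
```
5
163
5
19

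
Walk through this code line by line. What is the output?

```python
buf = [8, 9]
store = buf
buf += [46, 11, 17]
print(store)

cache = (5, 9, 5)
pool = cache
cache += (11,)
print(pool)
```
[8, 9, 46, 11, 17]
(5, 9, 5)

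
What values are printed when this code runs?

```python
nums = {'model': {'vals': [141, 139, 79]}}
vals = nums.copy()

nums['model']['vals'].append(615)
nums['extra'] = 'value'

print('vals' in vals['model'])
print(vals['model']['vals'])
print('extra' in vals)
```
True
[141, 139, 79, 615]
False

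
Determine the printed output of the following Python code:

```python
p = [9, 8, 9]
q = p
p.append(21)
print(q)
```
[9, 8, 9, 21]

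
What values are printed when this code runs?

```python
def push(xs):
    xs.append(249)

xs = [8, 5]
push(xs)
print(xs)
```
[8, 5, 249]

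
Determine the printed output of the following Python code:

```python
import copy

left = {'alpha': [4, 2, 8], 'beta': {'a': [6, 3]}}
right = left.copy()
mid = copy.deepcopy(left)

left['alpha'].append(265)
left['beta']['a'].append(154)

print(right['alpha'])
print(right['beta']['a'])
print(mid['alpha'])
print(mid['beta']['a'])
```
[4, 2, 8, 265]
[6, 3, 154]
[4, 2, 8]
[6, 3]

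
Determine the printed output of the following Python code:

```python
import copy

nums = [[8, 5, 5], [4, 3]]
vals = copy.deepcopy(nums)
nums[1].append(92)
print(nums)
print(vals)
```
[[8, 5, 5], [4, 3, 92]]
[[8, 5, 5], [4, 3]]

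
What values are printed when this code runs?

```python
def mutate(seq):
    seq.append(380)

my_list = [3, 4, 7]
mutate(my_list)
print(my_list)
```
[3, 4, 7, 380]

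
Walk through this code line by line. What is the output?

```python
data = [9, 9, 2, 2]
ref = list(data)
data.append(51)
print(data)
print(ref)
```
[9, 9, 2, 2, 51]
[9, 9, 2, 2]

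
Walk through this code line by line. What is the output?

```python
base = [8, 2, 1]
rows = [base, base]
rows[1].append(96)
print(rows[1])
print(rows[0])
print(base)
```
[8, 2, 1, 96]
[8, 2, 1, 96]
[8, 2, 1, 96]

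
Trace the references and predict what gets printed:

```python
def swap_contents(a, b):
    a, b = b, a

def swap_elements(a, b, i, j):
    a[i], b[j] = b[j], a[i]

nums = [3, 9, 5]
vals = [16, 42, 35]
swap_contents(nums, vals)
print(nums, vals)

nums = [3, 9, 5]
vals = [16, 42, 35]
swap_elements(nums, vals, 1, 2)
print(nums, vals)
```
[3, 9, 5] [16, 42, 35]
[3, 35, 5] [16, 42, 9]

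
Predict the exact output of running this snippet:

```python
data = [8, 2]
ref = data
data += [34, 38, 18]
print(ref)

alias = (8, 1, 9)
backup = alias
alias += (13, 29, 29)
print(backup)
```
[8, 2, 34, 38, 18]
(8, 1, 9)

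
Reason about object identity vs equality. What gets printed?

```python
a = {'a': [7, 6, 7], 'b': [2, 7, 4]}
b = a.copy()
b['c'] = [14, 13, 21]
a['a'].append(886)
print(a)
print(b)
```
{'a': [7, 6, 7, 886], 'b': [2, 7, 4]}
{'a': [7, 6, 7, 886], 'b': [2, 7, 4], 'c': [14, 13, 21]}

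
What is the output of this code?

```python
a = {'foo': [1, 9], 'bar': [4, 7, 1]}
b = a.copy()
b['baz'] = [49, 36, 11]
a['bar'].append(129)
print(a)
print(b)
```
{'foo': [1, 9], 'bar': [4, 7, 1, 129]}
{'foo': [1, 9], 'bar': [4, 7, 1, 129], 'baz': [49, 36, 11]}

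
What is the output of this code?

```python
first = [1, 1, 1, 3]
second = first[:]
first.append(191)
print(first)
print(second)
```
[1, 1, 1, 3, 191]
[1, 1, 1, 3]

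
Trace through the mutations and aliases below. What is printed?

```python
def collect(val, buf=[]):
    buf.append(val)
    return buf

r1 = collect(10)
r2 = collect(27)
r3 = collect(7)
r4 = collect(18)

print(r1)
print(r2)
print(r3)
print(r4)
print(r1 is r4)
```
[10, 27, 7, 18]
[10, 27, 7, 18]
[10, 27, 7, 18]
[10, 27, 7, 18]
True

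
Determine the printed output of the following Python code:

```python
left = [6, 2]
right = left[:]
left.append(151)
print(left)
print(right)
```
[6, 2, 151]
[6, 2]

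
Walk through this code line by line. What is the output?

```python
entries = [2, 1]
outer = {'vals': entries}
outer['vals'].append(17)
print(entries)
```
[2, 1, 17]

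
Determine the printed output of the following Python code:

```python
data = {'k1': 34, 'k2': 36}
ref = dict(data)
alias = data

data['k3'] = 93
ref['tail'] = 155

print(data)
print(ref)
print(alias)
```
{'k1': 34, 'k2': 36, 'k3': 93}
{'k1': 34, 'k2': 36, 'tail': 155}
{'k1': 34, 'k2': 36, 'k3': 93}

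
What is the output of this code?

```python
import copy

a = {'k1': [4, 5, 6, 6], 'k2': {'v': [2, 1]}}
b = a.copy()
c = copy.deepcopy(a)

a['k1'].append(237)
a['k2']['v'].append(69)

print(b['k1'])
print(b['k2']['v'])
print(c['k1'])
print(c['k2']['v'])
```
[4, 5, 6, 6, 237]
[2, 1, 69]
[4, 5, 6, 6]
[2, 1]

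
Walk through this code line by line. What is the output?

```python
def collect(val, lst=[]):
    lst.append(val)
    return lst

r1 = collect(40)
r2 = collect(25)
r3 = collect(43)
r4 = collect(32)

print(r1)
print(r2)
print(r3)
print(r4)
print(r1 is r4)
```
[40, 25, 43, 32]
[40, 25, 43, 32]
[40, 25, 43, 32]
[40, 25, 43, 32]
True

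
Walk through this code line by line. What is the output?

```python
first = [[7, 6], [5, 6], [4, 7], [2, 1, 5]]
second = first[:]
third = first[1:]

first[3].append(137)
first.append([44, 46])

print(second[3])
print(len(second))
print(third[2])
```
[2, 1, 5, 137]
4
[2, 1, 5, 137]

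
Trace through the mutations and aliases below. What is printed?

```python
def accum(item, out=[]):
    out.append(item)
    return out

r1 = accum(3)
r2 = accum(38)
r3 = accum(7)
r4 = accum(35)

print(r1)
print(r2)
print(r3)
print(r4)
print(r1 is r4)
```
[3, 38, 7, 35]
[3, 38, 7, 35]
[3, 38, 7, 35]
[3, 38, 7, 35]
True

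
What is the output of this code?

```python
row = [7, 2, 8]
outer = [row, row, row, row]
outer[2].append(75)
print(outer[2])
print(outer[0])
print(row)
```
[7, 2, 8, 75]
[7, 2, 8, 75]
[7, 2, 8, 75]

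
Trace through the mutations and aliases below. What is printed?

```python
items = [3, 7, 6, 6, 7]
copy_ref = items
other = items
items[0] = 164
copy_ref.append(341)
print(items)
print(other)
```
[164, 7, 6, 6, 7, 341]
[164, 7, 6, 6, 7, 341]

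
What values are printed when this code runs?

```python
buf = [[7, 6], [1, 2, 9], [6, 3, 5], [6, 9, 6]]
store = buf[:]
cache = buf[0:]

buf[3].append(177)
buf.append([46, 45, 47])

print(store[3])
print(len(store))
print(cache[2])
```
[6, 9, 6, 177]
4
[6, 3, 5]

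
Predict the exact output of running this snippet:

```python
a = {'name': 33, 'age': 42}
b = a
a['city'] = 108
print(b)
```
{'name': 33, 'age': 42, 'city': 108}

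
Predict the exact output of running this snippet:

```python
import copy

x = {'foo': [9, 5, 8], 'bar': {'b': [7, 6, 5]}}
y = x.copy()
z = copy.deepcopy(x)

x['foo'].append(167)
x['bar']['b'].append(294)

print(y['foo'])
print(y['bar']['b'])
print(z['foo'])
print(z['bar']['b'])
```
[9, 5, 8, 167]
[7, 6, 5, 294]
[9, 5, 8]
[7, 6, 5]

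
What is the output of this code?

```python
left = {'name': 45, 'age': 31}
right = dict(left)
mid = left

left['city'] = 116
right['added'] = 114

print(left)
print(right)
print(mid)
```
{'name': 45, 'age': 31, 'city': 116}
{'name': 45, 'age': 31, 'added': 114}
{'name': 45, 'age': 31, 'city': 116}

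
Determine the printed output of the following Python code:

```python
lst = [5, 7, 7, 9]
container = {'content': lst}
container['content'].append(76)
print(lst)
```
[5, 7, 7, 9, 76]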